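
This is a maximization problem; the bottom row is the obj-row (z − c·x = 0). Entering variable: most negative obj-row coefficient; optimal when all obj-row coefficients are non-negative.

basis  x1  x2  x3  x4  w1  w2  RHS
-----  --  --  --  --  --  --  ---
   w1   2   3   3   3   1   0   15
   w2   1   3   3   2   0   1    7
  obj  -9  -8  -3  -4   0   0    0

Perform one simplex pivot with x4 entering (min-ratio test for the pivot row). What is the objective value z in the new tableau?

Ratio test on column x4 — row 1: 15/3 = 5; row 2: 7/2 = 7/2. Minimum is 7/2 at row 2 (w2 leaves); pivot element 2.
Pivot on row 2; the obj-row RHS becomes 0 − (-4)·(7/2) = 14.

14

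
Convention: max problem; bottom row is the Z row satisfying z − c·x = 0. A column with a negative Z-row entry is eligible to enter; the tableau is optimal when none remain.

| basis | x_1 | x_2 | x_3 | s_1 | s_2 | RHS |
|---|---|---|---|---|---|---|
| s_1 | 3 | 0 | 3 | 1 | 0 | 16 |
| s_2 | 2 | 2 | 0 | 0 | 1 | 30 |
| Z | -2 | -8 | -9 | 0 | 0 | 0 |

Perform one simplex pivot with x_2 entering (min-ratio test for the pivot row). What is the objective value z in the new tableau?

Ratio test on column x_2 — row 1: entry 0 ≤ 0; row 2: 30/2 = 15. Minimum is 15 at row 2 (s_2 leaves); pivot element 2.
Pivot on row 2; the Z-row RHS becomes 0 − (-8)·15 = 120.

120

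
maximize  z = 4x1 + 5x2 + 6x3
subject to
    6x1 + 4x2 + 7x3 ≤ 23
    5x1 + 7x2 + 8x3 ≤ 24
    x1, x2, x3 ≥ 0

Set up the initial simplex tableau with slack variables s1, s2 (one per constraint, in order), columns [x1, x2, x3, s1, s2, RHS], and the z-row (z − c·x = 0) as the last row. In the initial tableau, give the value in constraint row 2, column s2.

Slack s2 belongs to constraint 2; its column is the unit vector e_2, so the entry in row 2 is 1.

1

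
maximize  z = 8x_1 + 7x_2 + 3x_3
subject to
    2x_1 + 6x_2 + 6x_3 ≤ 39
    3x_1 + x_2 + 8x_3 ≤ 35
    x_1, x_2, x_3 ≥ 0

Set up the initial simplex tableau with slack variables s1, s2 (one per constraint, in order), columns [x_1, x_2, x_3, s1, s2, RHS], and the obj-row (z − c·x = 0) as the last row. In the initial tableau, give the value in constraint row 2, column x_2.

1

Constraint 2 has coefficient 1 on x_2.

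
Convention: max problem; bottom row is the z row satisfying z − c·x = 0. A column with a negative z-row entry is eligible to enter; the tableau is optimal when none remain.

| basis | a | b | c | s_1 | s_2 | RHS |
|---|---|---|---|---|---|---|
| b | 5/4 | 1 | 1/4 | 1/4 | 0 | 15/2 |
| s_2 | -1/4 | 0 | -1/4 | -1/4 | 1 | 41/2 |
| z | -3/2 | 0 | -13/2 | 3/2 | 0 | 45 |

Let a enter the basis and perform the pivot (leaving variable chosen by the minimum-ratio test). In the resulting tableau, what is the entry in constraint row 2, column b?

1/5

Ratio test on column a — row 1: (15/2)/(5/4) = 6; row 2: entry -1/4 ≤ 0. Minimum is 6 at row 1 (b leaves); pivot element 5/4.
Divide row 1 by 5/4; eliminate column a from the other rows.
Row 2 update in column b: 0 − (-1/4)·(4/5) = 1/5.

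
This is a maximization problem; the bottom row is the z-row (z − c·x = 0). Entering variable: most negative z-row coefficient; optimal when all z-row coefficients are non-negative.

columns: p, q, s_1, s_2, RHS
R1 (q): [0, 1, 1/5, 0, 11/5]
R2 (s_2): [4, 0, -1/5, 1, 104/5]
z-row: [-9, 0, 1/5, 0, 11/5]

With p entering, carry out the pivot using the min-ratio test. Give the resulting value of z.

49

Ratio test on column p — row 1: entry 0 ≤ 0; row 2: (104/5)/4 = 26/5. Minimum is 26/5 at row 2 (s_2 leaves); pivot element 4.
Pivot on row 2; the z-row RHS becomes 11/5 − (-9)·(26/5) = 49.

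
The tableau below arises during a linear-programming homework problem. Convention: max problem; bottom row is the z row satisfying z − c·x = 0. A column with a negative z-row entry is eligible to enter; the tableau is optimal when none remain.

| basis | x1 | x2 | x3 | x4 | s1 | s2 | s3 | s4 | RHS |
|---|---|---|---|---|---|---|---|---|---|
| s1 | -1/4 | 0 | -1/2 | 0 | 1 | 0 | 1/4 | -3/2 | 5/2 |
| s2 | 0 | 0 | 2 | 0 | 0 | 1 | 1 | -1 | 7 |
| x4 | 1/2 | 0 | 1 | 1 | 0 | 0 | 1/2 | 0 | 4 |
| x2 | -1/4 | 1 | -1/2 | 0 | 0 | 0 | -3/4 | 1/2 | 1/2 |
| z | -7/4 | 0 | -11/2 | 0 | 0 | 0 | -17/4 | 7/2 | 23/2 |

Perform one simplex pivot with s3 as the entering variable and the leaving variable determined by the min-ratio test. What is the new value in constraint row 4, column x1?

Ratio test on column s3 — row 1: (5/2)/(1/4) = 10; row 2: 7/1 = 7; row 3: 4/(1/2) = 8; row 4: entry -3/4 ≤ 0. Minimum is 7 at row 2 (s2 leaves); pivot element 1.
Divide row 2 by 1; eliminate column s3 from the other rows.
Row 4 update in column x1: -1/4 − (-3/4)·0 = -1/4.

-1/4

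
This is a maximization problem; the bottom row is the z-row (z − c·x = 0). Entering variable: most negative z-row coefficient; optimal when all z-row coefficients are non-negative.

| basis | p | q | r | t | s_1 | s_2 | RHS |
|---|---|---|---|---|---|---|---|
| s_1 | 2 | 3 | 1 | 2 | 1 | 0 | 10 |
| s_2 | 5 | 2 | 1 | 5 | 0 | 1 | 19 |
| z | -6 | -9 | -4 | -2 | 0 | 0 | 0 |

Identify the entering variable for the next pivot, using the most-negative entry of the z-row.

q

Negative z-row entries: p: -6, q: -9, r: -4, t: -2.
The most negative is -9 in column q, so q enters.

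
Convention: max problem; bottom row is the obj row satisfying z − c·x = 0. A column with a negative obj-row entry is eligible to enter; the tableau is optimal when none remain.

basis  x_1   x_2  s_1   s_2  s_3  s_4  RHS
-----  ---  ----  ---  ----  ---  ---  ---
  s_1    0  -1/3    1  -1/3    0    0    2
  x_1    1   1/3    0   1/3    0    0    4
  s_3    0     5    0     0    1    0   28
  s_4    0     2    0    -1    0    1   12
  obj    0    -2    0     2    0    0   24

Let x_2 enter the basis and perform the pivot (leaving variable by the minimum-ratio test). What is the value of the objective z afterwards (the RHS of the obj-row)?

176/5

Ratio test on column x_2 — row 1: entry -1/3 ≤ 0; row 2: 4/(1/3) = 12; row 3: 28/5 = 28/5; row 4: 12/2 = 6. Minimum is 28/5 at row 3 (s_3 leaves); pivot element 5.
Pivot on row 3; the obj-row RHS becomes 24 − (-2)·(28/5) = 176/5.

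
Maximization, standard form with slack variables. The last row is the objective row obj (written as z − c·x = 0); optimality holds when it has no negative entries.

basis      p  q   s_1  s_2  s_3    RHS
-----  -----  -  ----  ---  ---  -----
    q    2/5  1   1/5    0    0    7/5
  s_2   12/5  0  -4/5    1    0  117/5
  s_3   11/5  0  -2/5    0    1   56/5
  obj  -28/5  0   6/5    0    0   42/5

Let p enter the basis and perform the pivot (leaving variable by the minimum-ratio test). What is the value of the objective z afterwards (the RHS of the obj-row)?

28

Ratio test on column p — row 1: (7/5)/(2/5) = 7/2; row 2: (117/5)/(12/5) = 39/4; row 3: (56/5)/(11/5) = 56/11. Minimum is 7/2 at row 1 (q leaves); pivot element 2/5.
Pivot on row 1; the obj-row RHS becomes 42/5 − (-28/5)·(7/2) = 28.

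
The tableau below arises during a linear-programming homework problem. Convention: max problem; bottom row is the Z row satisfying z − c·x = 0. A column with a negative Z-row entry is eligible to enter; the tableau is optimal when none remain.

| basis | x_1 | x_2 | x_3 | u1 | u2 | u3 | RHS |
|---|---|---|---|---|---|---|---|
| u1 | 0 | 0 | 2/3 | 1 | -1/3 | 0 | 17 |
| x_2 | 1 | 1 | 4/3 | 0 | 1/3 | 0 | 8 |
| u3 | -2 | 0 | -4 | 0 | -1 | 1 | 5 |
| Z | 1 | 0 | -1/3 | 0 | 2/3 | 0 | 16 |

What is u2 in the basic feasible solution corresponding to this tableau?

0

u2 is not in the basis, so in the current basic feasible solution u2 = 0.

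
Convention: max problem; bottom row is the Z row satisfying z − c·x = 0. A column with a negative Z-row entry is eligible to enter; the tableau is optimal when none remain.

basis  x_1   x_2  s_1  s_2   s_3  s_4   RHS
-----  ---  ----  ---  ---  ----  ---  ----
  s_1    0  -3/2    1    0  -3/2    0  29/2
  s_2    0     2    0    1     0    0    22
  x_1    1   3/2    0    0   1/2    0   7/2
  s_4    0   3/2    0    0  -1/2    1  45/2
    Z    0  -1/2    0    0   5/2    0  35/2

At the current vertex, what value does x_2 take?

x_2 is not in the basis, so in the current basic feasible solution x_2 = 0.

0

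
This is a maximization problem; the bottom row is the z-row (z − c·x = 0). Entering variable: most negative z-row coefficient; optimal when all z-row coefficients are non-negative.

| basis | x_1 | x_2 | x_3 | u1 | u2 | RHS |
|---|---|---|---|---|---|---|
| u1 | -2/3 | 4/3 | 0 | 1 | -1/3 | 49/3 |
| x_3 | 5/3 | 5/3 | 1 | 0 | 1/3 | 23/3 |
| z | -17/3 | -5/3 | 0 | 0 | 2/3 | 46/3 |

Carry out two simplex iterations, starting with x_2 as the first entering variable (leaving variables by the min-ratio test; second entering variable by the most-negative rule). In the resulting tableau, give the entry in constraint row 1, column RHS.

97/5

Ratio test on column x_2 — row 1: (49/3)/(4/3) = 49/4; row 2: (23/3)/(5/3) = 23/5. Minimum is 23/5 at row 2 (x_3 leaves); pivot element 5/3.
Divide row 2 by 5/3; eliminate column x_2 from the other rows.
Second iteration: most negative z-row entry is -4 in column x_1, so x_1 enters.
Ratio test on column x_1 — row 1: entry -2 ≤ 0; row 2: (23/5)/1 = 23/5. Minimum is 23/5 at row 2 (x_2 leaves); pivot element 1.
Divide row 2 by 1; eliminate column x_1 from the other rows.
After both pivots, the entry at constraint row 1, column RHS is 97/5.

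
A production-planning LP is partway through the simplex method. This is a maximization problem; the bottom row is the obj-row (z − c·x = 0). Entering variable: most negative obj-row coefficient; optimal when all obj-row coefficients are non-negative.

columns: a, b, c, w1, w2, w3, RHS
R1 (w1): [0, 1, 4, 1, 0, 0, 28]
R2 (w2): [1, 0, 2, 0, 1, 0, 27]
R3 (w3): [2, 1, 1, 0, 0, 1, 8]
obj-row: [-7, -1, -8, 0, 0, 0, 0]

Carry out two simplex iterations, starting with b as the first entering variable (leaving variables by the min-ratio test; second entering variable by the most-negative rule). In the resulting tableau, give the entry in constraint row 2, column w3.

2/3

Ratio test on column b — row 1: 28/1 = 28; row 2: entry 0 ≤ 0; row 3: 8/1 = 8. Minimum is 8 at row 3 (w3 leaves); pivot element 1.
Divide row 3 by 1; eliminate column b from the other rows.
Second iteration: most negative obj-row entry is -7 in column c, so c enters.
Ratio test on column c — row 1: 20/3 = 20/3; row 2: 27/2 = 27/2; row 3: 8/1 = 8. Minimum is 20/3 at row 1 (w1 leaves); pivot element 3.
Divide row 1 by 3; eliminate column c from the other rows.
After both pivots, the entry at constraint row 2, column w3 is 2/3.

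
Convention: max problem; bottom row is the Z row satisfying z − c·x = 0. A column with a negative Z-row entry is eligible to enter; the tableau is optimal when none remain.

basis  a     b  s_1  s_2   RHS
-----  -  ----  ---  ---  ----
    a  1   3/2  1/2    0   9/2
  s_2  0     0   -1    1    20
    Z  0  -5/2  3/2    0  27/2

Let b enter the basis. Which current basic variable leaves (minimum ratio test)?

a

Column b entries and ratios — a: (9/2)/(3/2) = 3; s_2: 0 ≤ 0, skip.
Smallest ratio is 3 in the row of a, so a leaves.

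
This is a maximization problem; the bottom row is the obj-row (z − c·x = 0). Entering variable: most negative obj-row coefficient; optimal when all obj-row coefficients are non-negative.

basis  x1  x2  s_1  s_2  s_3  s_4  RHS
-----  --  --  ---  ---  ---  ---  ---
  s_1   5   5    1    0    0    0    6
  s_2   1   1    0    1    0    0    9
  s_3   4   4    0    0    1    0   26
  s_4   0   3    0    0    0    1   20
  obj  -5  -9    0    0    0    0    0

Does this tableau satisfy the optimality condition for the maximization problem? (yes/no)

no

The obj-row has a negative entry -9 in column x2, so it is not optimal.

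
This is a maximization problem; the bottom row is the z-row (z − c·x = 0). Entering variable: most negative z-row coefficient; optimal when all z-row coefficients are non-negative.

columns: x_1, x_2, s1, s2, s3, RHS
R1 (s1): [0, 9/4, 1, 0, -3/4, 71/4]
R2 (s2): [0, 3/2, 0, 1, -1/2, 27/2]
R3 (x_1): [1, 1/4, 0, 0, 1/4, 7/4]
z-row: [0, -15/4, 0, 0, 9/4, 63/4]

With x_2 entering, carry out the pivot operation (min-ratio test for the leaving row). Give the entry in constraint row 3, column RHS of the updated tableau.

Ratio test on column x_2 — row 1: (71/4)/(9/4) = 71/9; row 2: (27/2)/(3/2) = 9; row 3: (7/4)/(1/4) = 7. Minimum is 7 at row 3 (x_1 leaves); pivot element 1/4.
Divide row 3 by 1/4; eliminate column x_2 from the other rows.
In the new row 3, the RHS entry is the old entry divided by the pivot: (7/4)/(1/4) = 7.

7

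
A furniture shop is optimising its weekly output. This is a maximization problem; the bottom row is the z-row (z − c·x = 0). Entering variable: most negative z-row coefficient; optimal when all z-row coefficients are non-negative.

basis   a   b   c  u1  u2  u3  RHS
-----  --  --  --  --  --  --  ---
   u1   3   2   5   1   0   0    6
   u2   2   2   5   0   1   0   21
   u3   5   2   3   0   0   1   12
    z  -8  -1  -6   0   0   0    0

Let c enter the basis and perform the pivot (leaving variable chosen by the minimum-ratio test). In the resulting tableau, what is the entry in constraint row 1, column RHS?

Ratio test on column c — row 1: 6/5 = 6/5; row 2: 21/5 = 21/5; row 3: 12/3 = 4. Minimum is 6/5 at row 1 (u1 leaves); pivot element 5.
Divide row 1 by 5; eliminate column c from the other rows.
In the new row 1, the RHS entry is the old entry divided by the pivot: 6/5 = 6/5.

6/5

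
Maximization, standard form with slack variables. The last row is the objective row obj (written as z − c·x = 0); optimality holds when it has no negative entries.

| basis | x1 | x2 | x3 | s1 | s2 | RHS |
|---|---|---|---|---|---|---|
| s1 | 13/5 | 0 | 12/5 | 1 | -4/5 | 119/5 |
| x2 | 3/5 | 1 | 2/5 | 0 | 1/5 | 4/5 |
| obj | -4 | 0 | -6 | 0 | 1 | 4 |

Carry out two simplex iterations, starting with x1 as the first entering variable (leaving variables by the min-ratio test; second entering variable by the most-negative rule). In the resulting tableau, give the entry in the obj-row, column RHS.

Ratio test on column x1 — row 1: (119/5)/(13/5) = 119/13; row 2: (4/5)/(3/5) = 4/3. Minimum is 4/3 at row 2 (x2 leaves); pivot element 3/5.
Divide row 2 by 3/5; eliminate column x1 from the other rows.
Second iteration: most negative obj-row entry is -10/3 in column x3, so x3 enters.
Ratio test on column x3 — row 1: (61/3)/(2/3) = 61/2; row 2: (4/3)/(2/3) = 2. Minimum is 2 at row 2 (x1 leaves); pivot element 2/3.
Divide row 2 by 2/3; eliminate column x3 from the other rows.
After both pivots, the entry at the obj-row, column RHS is 16.

16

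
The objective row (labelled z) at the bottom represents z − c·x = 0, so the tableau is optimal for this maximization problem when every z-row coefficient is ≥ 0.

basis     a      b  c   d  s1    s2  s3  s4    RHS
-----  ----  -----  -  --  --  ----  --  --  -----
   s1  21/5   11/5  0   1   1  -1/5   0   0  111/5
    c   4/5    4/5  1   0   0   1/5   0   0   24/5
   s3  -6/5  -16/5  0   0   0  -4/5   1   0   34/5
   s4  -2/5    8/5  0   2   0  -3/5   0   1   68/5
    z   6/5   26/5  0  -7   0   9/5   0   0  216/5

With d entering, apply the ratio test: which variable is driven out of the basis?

Column d entries and ratios — s1: (111/5)/1 = 111/5; c: 0 ≤ 0, skip; s3: 0 ≤ 0, skip; s4: (68/5)/2 = 34/5.
Smallest ratio is 34/5 in the row of s4, so s4 leaves.

s4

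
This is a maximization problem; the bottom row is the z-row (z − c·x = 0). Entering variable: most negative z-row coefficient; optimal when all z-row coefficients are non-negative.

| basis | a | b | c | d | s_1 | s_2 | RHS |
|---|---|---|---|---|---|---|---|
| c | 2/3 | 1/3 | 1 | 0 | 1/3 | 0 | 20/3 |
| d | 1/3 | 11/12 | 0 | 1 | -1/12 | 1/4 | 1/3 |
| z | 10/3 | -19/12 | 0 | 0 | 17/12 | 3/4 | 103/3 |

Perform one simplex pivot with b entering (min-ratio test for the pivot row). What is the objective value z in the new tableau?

384/11

Ratio test on column b — row 1: (20/3)/(1/3) = 20; row 2: (1/3)/(11/12) = 4/11. Minimum is 4/11 at row 2 (d leaves); pivot element 11/12.
Pivot on row 2; the z-row RHS becomes 103/3 − (-19/12)·(4/11) = 384/11.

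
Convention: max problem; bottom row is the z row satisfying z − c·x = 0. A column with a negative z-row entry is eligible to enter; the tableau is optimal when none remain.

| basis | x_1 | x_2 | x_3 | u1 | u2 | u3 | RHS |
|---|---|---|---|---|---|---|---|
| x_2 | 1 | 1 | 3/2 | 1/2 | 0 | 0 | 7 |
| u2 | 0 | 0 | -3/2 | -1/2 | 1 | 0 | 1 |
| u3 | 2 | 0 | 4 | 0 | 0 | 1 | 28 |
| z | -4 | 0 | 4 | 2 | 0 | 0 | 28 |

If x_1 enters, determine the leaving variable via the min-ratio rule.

Column x_1 entries and ratios — x_2: 7/1 = 7; u2: 0 ≤ 0, skip; u3: 28/2 = 14.
Smallest ratio is 7 in the row of x_2, so x_2 leaves.

x_2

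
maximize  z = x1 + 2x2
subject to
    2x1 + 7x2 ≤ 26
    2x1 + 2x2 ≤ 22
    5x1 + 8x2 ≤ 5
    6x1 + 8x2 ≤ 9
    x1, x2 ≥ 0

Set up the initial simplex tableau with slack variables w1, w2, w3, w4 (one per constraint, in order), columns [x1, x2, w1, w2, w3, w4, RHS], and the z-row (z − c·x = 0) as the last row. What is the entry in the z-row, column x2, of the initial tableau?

-2

The z-row carries the negated objective coefficients: the x2 entry is -2.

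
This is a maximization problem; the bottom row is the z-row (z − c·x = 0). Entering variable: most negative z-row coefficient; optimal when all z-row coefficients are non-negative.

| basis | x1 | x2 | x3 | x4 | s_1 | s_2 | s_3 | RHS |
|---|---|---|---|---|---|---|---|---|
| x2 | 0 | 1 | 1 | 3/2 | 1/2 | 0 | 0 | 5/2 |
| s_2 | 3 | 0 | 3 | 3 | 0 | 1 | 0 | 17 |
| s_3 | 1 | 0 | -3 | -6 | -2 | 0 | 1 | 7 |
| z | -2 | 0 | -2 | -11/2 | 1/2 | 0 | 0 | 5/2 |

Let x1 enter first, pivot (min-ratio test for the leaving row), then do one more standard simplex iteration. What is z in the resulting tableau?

Ratio test on column x1 — row 1: entry 0 ≤ 0; row 2: 17/3 = 17/3; row 3: 7/1 = 7. Minimum is 17/3 at row 2 (s_2 leaves); pivot element 3.
Pivot on row 2; the z-row RHS becomes 5/2 − (-2)·(17/3) = 83/6.
Next entering variable (most negative z-row entry -7/2): x4.
Ratio test on column x4 — row 1: (5/2)/(3/2) = 5/3; row 2: (17/3)/1 = 17/3; row 3: entry -7 ≤ 0. Minimum is 5/3 at row 1 (x2 leaves); pivot element 3/2.
After the second pivot the z-row RHS is 83/6 − (-7/2)·(5/3) = 59/3.

59/3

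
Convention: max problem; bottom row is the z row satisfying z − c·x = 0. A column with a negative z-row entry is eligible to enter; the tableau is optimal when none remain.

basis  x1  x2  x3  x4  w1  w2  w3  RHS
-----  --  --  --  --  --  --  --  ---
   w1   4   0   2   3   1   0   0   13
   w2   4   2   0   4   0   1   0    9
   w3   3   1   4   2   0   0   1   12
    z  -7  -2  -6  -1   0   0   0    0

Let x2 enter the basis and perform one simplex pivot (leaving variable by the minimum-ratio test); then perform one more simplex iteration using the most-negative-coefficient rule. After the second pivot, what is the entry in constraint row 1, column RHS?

Ratio test on column x2 — row 1: entry 0 ≤ 0; row 2: 9/2 = 9/2; row 3: 12/1 = 12. Minimum is 9/2 at row 2 (w2 leaves); pivot element 2.
Divide row 2 by 2; eliminate column x2 from the other rows.
Second iteration: most negative z-row entry is -6 in column x3, so x3 enters.
Ratio test on column x3 — row 1: 13/2 = 13/2; row 2: entry 0 ≤ 0; row 3: (15/2)/4 = 15/8. Minimum is 15/8 at row 3 (w3 leaves); pivot element 4.
Divide row 3 by 4; eliminate column x3 from the other rows.
After both pivots, the entry at constraint row 1, column RHS is 37/4.

37/4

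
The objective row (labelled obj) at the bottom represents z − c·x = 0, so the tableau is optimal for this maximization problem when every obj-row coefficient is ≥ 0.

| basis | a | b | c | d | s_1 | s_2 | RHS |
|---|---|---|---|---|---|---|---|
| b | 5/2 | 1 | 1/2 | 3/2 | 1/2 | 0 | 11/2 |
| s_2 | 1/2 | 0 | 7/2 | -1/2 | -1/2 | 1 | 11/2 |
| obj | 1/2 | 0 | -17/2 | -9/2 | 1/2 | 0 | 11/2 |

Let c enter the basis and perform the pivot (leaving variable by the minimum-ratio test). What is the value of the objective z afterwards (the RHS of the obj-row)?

Ratio test on column c — row 1: (11/2)/(1/2) = 11; row 2: (11/2)/(7/2) = 11/7. Minimum is 11/7 at row 2 (s_2 leaves); pivot element 7/2.
Pivot on row 2; the obj-row RHS becomes 11/2 − (-17/2)·(11/7) = 132/7.

132/7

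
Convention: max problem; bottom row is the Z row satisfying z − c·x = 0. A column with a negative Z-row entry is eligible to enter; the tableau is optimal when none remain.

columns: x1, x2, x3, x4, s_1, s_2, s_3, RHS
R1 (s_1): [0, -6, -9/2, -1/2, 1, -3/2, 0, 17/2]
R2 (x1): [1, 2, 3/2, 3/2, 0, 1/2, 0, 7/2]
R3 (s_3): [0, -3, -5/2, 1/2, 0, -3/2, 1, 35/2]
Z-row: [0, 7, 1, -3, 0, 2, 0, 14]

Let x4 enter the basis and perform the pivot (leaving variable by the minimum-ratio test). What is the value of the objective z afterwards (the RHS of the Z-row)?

Ratio test on column x4 — row 1: entry -1/2 ≤ 0; row 2: (7/2)/(3/2) = 7/3; row 3: (35/2)/(1/2) = 35. Minimum is 7/3 at row 2 (x1 leaves); pivot element 3/2.
Pivot on row 2; the Z-row RHS becomes 14 − (-3)·(7/3) = 21.

21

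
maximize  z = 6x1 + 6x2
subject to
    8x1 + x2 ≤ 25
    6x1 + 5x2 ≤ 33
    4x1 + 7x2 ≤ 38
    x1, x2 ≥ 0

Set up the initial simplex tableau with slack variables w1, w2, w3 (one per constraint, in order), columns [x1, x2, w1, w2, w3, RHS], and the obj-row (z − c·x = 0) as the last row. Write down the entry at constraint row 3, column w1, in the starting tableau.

0

Slack w1 belongs to constraint 1; its column is the unit vector e_1, so the entry in row 3 is 0.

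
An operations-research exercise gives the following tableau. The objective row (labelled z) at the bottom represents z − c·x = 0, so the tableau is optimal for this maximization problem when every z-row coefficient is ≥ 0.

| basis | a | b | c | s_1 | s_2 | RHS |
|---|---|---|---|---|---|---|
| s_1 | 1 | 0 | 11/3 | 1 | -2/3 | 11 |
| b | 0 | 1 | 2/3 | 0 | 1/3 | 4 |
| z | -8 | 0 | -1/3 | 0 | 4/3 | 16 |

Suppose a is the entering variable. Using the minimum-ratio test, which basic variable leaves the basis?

Column a entries and ratios — s_1: 11/1 = 11; b: 0 ≤ 0, skip.
Smallest ratio is 11 in the row of s_1, so s_1 leaves.

s_1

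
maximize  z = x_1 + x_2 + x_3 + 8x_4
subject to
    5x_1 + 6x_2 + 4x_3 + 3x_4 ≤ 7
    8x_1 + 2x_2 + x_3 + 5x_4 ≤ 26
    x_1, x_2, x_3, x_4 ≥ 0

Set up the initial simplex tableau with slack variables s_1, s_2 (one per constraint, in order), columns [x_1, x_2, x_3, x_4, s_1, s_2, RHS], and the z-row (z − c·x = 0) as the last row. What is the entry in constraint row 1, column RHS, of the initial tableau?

7

The RHS of constraint 1 is b_1 = 7.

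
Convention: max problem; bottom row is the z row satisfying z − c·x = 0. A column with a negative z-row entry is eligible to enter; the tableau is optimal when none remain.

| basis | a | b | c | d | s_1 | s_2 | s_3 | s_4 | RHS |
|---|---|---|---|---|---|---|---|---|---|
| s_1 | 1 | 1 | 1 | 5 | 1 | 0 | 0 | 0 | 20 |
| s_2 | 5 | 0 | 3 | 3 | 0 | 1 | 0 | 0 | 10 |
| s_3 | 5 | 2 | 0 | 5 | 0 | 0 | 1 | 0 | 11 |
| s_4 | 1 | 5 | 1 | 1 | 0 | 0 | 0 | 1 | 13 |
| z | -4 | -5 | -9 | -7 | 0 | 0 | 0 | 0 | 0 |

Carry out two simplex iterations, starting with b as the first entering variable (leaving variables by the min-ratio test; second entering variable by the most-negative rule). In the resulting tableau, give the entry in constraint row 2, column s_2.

1/3

Ratio test on column b — row 1: 20/1 = 20; row 2: entry 0 ≤ 0; row 3: 11/2 = 11/2; row 4: 13/5 = 13/5. Minimum is 13/5 at row 4 (s_4 leaves); pivot element 5.
Divide row 4 by 5; eliminate column b from the other rows.
Second iteration: most negative z-row entry is -8 in column c, so c enters.
Ratio test on column c — row 1: (87/5)/(4/5) = 87/4; row 2: 10/3 = 10/3; row 3: entry -2/5 ≤ 0; row 4: (13/5)/(1/5) = 13. Minimum is 10/3 at row 2 (s_2 leaves); pivot element 3.
Divide row 2 by 3; eliminate column c from the other rows.
After both pivots, the entry at constraint row 2, column s_2 is 1/3.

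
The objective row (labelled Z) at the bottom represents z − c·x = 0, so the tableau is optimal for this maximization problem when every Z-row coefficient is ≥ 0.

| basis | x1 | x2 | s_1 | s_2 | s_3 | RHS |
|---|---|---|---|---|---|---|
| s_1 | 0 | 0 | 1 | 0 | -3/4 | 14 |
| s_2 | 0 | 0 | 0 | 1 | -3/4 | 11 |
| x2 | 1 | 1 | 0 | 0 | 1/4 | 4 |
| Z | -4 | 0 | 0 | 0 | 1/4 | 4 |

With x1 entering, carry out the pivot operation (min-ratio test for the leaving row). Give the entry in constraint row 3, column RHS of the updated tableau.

Ratio test on column x1 — row 1: entry 0 ≤ 0; row 2: entry 0 ≤ 0; row 3: 4/1 = 4. Minimum is 4 at row 3 (x2 leaves); pivot element 1.
Divide row 3 by 1; eliminate column x1 from the other rows.
In the new row 3, the RHS entry is the old entry divided by the pivot: 4/1 = 4.

4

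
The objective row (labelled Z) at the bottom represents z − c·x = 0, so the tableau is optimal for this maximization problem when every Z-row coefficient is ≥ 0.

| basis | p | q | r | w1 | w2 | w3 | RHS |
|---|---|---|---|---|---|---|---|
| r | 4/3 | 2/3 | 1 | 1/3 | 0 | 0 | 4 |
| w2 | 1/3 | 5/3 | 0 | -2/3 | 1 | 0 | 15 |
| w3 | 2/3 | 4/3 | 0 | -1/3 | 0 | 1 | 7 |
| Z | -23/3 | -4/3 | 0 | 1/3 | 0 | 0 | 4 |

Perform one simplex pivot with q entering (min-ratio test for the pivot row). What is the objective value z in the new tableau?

Ratio test on column q — row 1: 4/(2/3) = 6; row 2: 15/(5/3) = 9; row 3: 7/(4/3) = 21/4. Minimum is 21/4 at row 3 (w3 leaves); pivot element 4/3.
Pivot on row 3; the Z-row RHS becomes 4 − (-4/3)·(21/4) = 11.

11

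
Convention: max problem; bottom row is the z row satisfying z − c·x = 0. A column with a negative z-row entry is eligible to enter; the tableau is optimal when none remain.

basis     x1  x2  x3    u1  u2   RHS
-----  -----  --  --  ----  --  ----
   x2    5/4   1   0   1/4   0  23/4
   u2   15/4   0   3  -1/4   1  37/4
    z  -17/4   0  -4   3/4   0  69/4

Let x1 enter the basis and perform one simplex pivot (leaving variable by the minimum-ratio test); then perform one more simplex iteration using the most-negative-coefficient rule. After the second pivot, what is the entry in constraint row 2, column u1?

-1/12

Ratio test on column x1 — row 1: (23/4)/(5/4) = 23/5; row 2: (37/4)/(15/4) = 37/15. Minimum is 37/15 at row 2 (u2 leaves); pivot element 15/4.
Divide row 2 by 15/4; eliminate column x1 from the other rows.
Second iteration: most negative z-row entry is -3/5 in column x3, so x3 enters.
Ratio test on column x3 — row 1: entry -1 ≤ 0; row 2: (37/15)/(4/5) = 37/12. Minimum is 37/12 at row 2 (x1 leaves); pivot element 4/5.
Divide row 2 by 4/5; eliminate column x3 from the other rows.
After both pivots, the entry at constraint row 2, column u1 is -1/12.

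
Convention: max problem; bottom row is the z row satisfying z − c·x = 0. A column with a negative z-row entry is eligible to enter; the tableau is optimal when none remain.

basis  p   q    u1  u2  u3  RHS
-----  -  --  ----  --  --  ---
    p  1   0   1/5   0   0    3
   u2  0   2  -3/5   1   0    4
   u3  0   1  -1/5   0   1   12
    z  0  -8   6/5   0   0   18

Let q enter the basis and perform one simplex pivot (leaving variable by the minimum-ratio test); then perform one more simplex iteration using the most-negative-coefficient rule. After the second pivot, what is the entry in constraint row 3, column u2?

-1/2

Ratio test on column q — row 1: entry 0 ≤ 0; row 2: 4/2 = 2; row 3: 12/1 = 12. Minimum is 2 at row 2 (u2 leaves); pivot element 2.
Divide row 2 by 2; eliminate column q from the other rows.
Second iteration: most negative z-row entry is -6/5 in column u1, so u1 enters.
Ratio test on column u1 — row 1: 3/(1/5) = 15; row 2: entry -3/10 ≤ 0; row 3: 10/(1/10) = 100. Minimum is 15 at row 1 (p leaves); pivot element 1/5.
Divide row 1 by 1/5; eliminate column u1 from the other rows.
After both pivots, the entry at constraint row 3, column u2 is -1/2.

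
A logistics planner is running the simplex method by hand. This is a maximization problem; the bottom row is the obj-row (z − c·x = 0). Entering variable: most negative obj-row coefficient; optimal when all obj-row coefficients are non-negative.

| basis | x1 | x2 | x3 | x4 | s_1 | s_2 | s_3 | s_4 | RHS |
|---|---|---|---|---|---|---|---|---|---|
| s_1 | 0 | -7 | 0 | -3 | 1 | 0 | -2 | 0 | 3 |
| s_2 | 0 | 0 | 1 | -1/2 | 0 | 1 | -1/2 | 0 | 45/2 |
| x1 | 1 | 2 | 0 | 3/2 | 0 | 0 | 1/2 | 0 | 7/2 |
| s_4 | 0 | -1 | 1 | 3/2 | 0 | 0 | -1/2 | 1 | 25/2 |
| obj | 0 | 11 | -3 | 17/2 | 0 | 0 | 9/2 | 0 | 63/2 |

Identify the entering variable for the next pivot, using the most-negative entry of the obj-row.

Negative obj-row entries: x3: -3.
The most negative is -3 in column x3, so x3 enters.

x3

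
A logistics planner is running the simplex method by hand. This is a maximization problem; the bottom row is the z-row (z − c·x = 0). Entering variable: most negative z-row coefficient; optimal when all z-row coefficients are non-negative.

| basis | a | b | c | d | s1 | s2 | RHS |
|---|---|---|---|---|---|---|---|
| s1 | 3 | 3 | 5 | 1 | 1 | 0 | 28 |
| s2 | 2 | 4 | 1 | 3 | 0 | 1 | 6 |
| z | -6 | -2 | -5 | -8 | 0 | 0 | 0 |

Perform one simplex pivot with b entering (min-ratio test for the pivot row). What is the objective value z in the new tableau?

3

Ratio test on column b — row 1: 28/3 = 28/3; row 2: 6/4 = 3/2. Minimum is 3/2 at row 2 (s2 leaves); pivot element 4.
Pivot on row 2; the z-row RHS becomes 0 − (-2)·(3/2) = 3.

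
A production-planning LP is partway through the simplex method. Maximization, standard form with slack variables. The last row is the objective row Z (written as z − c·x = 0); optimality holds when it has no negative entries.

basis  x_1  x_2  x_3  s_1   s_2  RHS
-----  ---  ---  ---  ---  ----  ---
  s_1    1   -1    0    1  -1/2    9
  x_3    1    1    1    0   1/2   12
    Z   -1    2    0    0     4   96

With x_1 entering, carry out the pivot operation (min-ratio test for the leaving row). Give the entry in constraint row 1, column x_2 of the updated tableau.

-1

Ratio test on column x_1 — row 1: 9/1 = 9; row 2: 12/1 = 12. Minimum is 9 at row 1 (s_1 leaves); pivot element 1.
Divide row 1 by 1; eliminate column x_1 from the other rows.
In the new row 1, the x_2 entry is the old entry divided by the pivot: (-1)/1 = -1.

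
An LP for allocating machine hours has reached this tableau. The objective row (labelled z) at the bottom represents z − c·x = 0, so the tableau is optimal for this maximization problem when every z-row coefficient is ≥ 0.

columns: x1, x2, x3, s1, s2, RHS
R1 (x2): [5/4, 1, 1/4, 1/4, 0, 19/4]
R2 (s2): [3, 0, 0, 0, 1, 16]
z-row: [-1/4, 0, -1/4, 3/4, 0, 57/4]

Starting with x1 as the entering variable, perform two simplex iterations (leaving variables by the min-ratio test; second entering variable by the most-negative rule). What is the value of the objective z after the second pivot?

19

Ratio test on column x1 — row 1: (19/4)/(5/4) = 19/5; row 2: 16/3 = 16/3. Minimum is 19/5 at row 1 (x2 leaves); pivot element 5/4.
Pivot on row 1; the z-row RHS becomes 57/4 − (-1/4)·(19/5) = 76/5.
Next entering variable (most negative z-row entry -1/5): x3.
Ratio test on column x3 — row 1: (19/5)/(1/5) = 19; row 2: entry -3/5 ≤ 0. Minimum is 19 at row 1 (x1 leaves); pivot element 1/5.
After the second pivot the z-row RHS is 76/5 − (-1/5)·19 = 19.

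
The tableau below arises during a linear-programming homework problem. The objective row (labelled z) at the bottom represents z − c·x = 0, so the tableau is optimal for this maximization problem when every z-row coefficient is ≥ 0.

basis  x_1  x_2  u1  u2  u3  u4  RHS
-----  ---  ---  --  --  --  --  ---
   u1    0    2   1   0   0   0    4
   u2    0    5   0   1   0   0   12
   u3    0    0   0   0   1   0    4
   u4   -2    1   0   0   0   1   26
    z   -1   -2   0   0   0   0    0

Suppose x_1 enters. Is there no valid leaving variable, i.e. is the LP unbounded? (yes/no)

yes

Every constraint-row entry in column x_1 is ≤ 0, so increasing x_1 is unbounded.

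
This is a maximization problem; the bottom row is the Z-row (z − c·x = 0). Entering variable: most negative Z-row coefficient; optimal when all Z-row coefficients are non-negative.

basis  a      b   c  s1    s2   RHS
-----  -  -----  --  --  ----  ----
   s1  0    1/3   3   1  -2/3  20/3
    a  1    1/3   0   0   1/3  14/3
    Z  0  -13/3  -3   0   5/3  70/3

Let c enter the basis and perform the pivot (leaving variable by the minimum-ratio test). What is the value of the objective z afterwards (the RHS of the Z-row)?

30

Ratio test on column c — row 1: (20/3)/3 = 20/9; row 2: entry 0 ≤ 0. Minimum is 20/9 at row 1 (s1 leaves); pivot element 3.
Pivot on row 1; the Z-row RHS becomes 70/3 − (-3)·(20/9) = 30.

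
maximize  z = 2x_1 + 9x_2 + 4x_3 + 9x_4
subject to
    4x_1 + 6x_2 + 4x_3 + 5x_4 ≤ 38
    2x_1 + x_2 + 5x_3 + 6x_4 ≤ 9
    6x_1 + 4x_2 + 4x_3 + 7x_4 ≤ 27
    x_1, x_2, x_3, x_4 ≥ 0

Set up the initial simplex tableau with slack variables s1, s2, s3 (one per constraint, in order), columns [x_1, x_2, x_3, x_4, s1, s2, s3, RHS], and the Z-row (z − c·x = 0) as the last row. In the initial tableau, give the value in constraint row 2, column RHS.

The RHS of constraint 2 is b_2 = 9.

9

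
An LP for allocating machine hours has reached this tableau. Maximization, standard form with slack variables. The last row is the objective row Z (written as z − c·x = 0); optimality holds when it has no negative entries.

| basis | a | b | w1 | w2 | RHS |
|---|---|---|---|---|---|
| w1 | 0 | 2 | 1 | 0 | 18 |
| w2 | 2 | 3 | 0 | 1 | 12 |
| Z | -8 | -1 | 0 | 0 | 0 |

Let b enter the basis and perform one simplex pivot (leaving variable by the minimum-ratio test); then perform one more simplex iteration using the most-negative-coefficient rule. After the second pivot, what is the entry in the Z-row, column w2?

4

Ratio test on column b — row 1: 18/2 = 9; row 2: 12/3 = 4. Minimum is 4 at row 2 (w2 leaves); pivot element 3.
Divide row 2 by 3; eliminate column b from the other rows.
Second iteration: most negative Z-row entry is -22/3 in column a, so a enters.
Ratio test on column a — row 1: entry -4/3 ≤ 0; row 2: 4/(2/3) = 6. Minimum is 6 at row 2 (b leaves); pivot element 2/3.
Divide row 2 by 2/3; eliminate column a from the other rows.
After both pivots, the entry at the Z-row, column w2 is 4.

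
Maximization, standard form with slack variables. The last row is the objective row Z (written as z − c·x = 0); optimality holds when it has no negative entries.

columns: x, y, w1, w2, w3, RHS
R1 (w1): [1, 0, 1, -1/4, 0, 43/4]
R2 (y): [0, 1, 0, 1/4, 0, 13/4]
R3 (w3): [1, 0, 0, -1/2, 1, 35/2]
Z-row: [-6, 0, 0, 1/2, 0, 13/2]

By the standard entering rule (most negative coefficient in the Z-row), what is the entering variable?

x

Negative Z-row entries: x: -6.
The most negative is -6 in column x, so x enters.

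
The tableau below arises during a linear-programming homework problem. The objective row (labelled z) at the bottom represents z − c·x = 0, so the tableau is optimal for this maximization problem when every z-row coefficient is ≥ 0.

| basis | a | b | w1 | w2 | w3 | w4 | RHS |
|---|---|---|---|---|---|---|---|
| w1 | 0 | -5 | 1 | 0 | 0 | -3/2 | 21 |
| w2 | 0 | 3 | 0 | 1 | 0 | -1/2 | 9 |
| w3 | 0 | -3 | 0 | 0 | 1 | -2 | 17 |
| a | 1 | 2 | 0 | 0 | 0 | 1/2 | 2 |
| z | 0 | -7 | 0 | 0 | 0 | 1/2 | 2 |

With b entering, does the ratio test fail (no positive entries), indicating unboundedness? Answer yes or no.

no

Column b has positive entries in row(s) 2, 4, so the ratio test bounds it — not unbounded.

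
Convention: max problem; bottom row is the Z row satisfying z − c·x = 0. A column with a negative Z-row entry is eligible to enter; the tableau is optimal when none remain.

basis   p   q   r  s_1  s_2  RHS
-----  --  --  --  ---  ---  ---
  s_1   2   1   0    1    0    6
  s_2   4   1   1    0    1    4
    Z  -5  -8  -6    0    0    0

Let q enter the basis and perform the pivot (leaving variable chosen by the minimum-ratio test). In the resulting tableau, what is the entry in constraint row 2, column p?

Ratio test on column q — row 1: 6/1 = 6; row 2: 4/1 = 4. Minimum is 4 at row 2 (s_2 leaves); pivot element 1.
Divide row 2 by 1; eliminate column q from the other rows.
In the new row 2, the p entry is the old entry divided by the pivot: 4/1 = 4.

4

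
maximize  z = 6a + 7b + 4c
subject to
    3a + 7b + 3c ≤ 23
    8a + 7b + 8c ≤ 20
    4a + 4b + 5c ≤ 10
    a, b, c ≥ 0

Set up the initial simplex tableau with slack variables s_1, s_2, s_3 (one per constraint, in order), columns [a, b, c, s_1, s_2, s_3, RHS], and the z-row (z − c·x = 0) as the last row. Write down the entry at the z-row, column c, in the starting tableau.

The z-row carries the negated objective coefficients: the c entry is -4.

-4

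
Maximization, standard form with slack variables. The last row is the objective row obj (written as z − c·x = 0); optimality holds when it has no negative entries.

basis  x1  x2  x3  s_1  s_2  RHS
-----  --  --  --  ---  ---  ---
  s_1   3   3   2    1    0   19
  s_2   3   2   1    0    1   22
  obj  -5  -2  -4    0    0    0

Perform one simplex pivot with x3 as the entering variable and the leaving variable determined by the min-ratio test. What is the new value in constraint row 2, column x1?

3/2

Ratio test on column x3 — row 1: 19/2 = 19/2; row 2: 22/1 = 22. Minimum is 19/2 at row 1 (s_1 leaves); pivot element 2.
Divide row 1 by 2; eliminate column x3 from the other rows.
Row 2 update in column x1: 3 − 1·(3/2) = 3/2.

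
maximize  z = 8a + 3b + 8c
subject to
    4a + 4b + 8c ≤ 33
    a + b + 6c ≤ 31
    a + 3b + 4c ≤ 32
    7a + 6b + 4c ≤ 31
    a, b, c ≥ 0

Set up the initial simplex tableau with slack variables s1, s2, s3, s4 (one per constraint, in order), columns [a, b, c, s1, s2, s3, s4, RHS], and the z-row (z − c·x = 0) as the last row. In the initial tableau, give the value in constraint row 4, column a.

Constraint 4 has coefficient 7 on a.

7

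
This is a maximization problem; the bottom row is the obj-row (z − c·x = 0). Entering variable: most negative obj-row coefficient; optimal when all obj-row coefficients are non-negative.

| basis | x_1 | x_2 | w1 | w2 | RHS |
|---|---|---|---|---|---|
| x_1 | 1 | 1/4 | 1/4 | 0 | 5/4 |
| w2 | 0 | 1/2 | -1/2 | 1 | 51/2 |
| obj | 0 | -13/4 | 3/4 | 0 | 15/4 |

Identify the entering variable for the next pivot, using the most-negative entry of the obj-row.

Negative obj-row entries: x_2: -13/4.
The most negative is -13/4 in column x_2, so x_2 enters.

x_2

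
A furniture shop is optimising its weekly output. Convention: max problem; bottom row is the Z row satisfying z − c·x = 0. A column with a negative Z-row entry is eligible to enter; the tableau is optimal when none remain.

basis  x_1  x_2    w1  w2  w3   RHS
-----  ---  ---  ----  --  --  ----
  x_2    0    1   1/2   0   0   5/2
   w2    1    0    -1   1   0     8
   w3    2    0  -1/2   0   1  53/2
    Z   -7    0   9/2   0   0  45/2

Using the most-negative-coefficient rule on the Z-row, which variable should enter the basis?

Negative Z-row entries: x_1: -7.
The most negative is -7 in column x_1, so x_1 enters.

x_1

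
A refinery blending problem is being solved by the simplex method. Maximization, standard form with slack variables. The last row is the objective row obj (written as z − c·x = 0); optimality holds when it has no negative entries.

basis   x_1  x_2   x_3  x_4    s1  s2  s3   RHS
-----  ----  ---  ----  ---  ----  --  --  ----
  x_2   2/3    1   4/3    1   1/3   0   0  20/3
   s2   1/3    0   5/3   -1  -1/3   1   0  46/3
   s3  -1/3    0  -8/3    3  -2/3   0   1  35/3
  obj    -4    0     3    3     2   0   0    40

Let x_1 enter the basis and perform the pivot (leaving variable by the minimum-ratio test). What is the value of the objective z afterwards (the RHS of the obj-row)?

Ratio test on column x_1 — row 1: (20/3)/(2/3) = 10; row 2: (46/3)/(1/3) = 46; row 3: entry -1/3 ≤ 0. Minimum is 10 at row 1 (x_2 leaves); pivot element 2/3.
Pivot on row 1; the obj-row RHS becomes 40 − (-4)·10 = 80.

80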